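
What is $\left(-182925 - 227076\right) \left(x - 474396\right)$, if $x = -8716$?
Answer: $198076403112$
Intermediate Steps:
$\left(-182925 - 227076\right) \left(x - 474396\right) = \left(-182925 - 227076\right) \left(-8716 - 474396\right) = \left(-410001\right) \left(-483112\right) = 198076403112$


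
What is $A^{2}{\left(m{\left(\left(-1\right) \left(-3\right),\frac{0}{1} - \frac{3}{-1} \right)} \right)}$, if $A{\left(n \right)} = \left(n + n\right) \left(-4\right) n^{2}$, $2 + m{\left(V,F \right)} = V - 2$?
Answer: $64$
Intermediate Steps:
$m{\left(V,F \right)} = -4 + V$ ($m{\left(V,F \right)} = -2 + \left(V - 2\right) = -2 + \left(-2 + V\right) = -4 + V$)
$A{\left(n \right)} = - 8 n^{3}$ ($A{\left(n \right)} = 2 n \left(-4\right) n^{2} = - 8 n n^{2} = - 8 n^{3}$)
$A^{2}{\left(m{\left(\left(-1\right) \left(-3\right),\frac{0}{1} - \frac{3}{-1} \right)} \right)} = \left(- 8 \left(-4 - -3\right)^{3}\right)^{2} = \left(- 8 \left(-4 + 3\right)^{3}\right)^{2} = \left(- 8 \left(-1\right)^{3}\right)^{2} = \left(\left(-8\right) \left(-1\right)\right)^{2} = 8^{2} = 64$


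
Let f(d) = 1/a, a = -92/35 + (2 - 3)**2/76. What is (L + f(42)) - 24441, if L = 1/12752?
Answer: -2168333457187/88715664 ≈ -24441.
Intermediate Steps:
L = 1/12752 ≈ 7.8419e-5
a = -6957/2660 (a = -92*1/35 + (-1)**2*(1/76) = -92/35 + 1*(1/76) = -92/35 + 1/76 = -6957/2660 ≈ -2.6154)
f(d) = -2660/6957 (f(d) = 1/(-6957/2660) = -2660/6957)
(L + f(42)) - 24441 = (1/12752 - 2660/6957) - 24441 = -33913363/88715664 - 24441 = -2168333457187/88715664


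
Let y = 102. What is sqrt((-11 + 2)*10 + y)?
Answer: 2*sqrt(3) ≈ 3.4641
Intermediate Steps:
sqrt((-11 + 2)*10 + y) = sqrt((-11 + 2)*10 + 102) = sqrt(-9*10 + 102) = sqrt(-90 + 102) = sqrt(12) = 2*sqrt(3)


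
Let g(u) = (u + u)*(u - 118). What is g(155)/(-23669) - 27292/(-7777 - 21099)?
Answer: 78691657/170866511 ≈ 0.46054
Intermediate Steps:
g(u) = 2*u*(-118 + u) (g(u) = (2*u)*(-118 + u) = 2*u*(-118 + u))
g(155)/(-23669) - 27292/(-7777 - 21099) = (2*155*(-118 + 155))/(-23669) - 27292/(-7777 - 21099) = (2*155*37)*(-1/23669) - 27292/(-28876) = 11470*(-1/23669) - 27292*(-1/28876) = -11470/23669 + 6823/7219 = 78691657/170866511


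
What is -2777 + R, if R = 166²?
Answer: 24779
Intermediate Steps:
R = 27556
-2777 + R = -2777 + 27556 = 24779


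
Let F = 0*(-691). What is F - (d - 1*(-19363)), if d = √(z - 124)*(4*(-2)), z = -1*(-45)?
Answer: -19363 + 8*I*√79 ≈ -19363.0 + 71.106*I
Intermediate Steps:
F = 0
z = 45
d = -8*I*√79 (d = √(45 - 124)*(4*(-2)) = √(-79)*(-8) = (I*√79)*(-8) = -8*I*√79 ≈ -71.106*I)
F - (d - 1*(-19363)) = 0 - (-8*I*√79 - 1*(-19363)) = 0 - (-8*I*√79 + 19363) = 0 - (19363 - 8*I*√79) = 0 + (-19363 + 8*I*√79) = -19363 + 8*I*√79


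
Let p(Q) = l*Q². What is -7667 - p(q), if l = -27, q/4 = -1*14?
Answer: 77005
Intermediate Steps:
q = -56 (q = 4*(-1*14) = 4*(-14) = -56)
p(Q) = -27*Q²
-7667 - p(q) = -7667 - (-27)*(-56)² = -7667 - (-27)*3136 = -7667 - 1*(-84672) = -7667 + 84672 = 77005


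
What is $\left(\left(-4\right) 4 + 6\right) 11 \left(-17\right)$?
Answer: $1870$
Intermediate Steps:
$\left(\left(-4\right) 4 + 6\right) 11 \left(-17\right) = \left(-16 + 6\right) 11 \left(-17\right) = \left(-10\right) 11 \left(-17\right) = \left(-110\right) \left(-17\right) = 1870$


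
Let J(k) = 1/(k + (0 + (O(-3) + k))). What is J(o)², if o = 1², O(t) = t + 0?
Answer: 1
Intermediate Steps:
O(t) = t
o = 1
J(k) = 1/(-3 + 2*k) (J(k) = 1/(k + (0 + (-3 + k))) = 1/(k + (-3 + k)) = 1/(-3 + 2*k))
J(o)² = (1/(-3 + 2*1))² = (1/(-3 + 2))² = (1/(-1))² = (-1)² = 1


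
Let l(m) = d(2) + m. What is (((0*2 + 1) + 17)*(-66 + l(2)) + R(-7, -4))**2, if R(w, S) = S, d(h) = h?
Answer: 1254400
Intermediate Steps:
l(m) = 2 + m
(((0*2 + 1) + 17)*(-66 + l(2)) + R(-7, -4))**2 = (((0*2 + 1) + 17)*(-66 + (2 + 2)) - 4)**2 = (((0 + 1) + 17)*(-66 + 4) - 4)**2 = ((1 + 17)*(-62) - 4)**2 = (18*(-62) - 4)**2 = (-1116 - 4)**2 = (-1120)**2 = 1254400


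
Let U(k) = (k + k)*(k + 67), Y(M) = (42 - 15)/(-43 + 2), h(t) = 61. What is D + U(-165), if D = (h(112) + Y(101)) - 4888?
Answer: 1128006/41 ≈ 27512.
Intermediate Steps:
Y(M) = -27/41 (Y(M) = 27/(-41) = 27*(-1/41) = -27/41)
U(k) = 2*k*(67 + k) (U(k) = (2*k)*(67 + k) = 2*k*(67 + k))
D = -197934/41 (D = (61 - 27/41) - 4888 = 2474/41 - 4888 = -197934/41 ≈ -4827.7)
D + U(-165) = -197934/41 + 2*(-165)*(67 - 165) = -197934/41 + 2*(-165)*(-98) = -197934/41 + 32340 = 1128006/41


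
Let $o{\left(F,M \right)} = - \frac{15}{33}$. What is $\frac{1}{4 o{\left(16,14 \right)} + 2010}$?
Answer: $\frac{11}{22090} \approx 0.00049796$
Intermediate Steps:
$o{\left(F,M \right)} = - \frac{5}{11}$ ($o{\left(F,M \right)} = \left(-15\right) \frac{1}{33} = - \frac{5}{11}$)
$\frac{1}{4 o{\left(16,14 \right)} + 2010} = \frac{1}{4 \left(- \frac{5}{11}\right) + 2010} = \frac{1}{- \frac{20}{11} + 2010} = \frac{1}{\frac{22090}{11}} = \frac{11}{22090}$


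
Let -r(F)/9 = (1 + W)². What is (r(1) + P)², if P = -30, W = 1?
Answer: 4356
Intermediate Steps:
r(F) = -36 (r(F) = -9*(1 + 1)² = -9*2² = -9*4 = -36)
(r(1) + P)² = (-36 - 30)² = (-66)² = 4356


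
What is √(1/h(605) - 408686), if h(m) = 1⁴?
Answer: I*√408685 ≈ 639.29*I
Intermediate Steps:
h(m) = 1
√(1/h(605) - 408686) = √(1/1 - 408686) = √(1 - 408686) = √(-408685) = I*√408685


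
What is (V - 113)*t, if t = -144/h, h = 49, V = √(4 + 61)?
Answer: 16272/49 - 144*√65/49 ≈ 308.39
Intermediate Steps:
V = √65 ≈ 8.0623
t = -144/49 ≈ -2.9388
(V - 113)*t = (√65 - 113)*(-144/49) = (-113 + √65)*(-144/49) = 16272/49 - 144*√65/49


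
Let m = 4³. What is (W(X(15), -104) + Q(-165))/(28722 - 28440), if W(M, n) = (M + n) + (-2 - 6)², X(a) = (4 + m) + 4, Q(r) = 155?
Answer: 187/282 ≈ 0.66312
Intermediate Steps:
m = 64
X(a) = 72 (X(a) = (4 + 64) + 4 = 68 + 4 = 72)
W(M, n) = 64 + M + n (W(M, n) = (M + n) + (-8)² = (M + n) + 64 = 64 + M + n)
(W(X(15), -104) + Q(-165))/(28722 - 28440) = ((64 + 72 - 104) + 155)/(28722 - 28440) = (32 + 155)/282 = 187*(1/282) = 187/282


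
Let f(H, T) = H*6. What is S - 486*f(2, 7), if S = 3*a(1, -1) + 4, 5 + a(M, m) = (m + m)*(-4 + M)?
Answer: -5825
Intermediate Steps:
a(M, m) = -5 + 2*m*(-4 + M) (a(M, m) = -5 + (m + m)*(-4 + M) = -5 + (2*m)*(-4 + M) = -5 + 2*m*(-4 + M))
f(H, T) = 6*H
S = 7 (S = 3*(-5 - 8*(-1) + 2*1*(-1)) + 4 = 3*(-5 + 8 - 2) + 4 = 3*1 + 4 = 3 + 4 = 7)
S - 486*f(2, 7) = 7 - 2916*2 = 7 - 486*12 = 7 - 5832 = -5825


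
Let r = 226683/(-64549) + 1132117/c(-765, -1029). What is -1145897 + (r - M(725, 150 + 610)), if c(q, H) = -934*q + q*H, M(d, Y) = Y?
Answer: -6538180455880711/5701935915 ≈ -1.1467e+6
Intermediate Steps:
c(q, H) = -934*q + H*q
r = -15725394556/5701935915 (r = 226683/(-64549) + 1132117/((-765*(-934 - 1029))) = 226683*(-1/64549) + 1132117/((-765*(-1963))) = -226683/64549 + 1132117/1501695 = -15725394556/5701935915 ≈ -2.7579)
-1145897 + (r - M(725, 150 + 610)) = -1145897 + (-15725394556/5701935915 - (150 + 610)) = -1145897 + (-15725394556/5701935915 - 1*760) = -1145897 + (-15725394556/5701935915 - 760) = -1145897 - 4349196689956/5701935915 = -6538180455880711/5701935915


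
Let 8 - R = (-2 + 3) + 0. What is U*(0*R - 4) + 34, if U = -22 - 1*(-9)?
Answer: 86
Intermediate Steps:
R = 7 (R = 8 - ((-2 + 3) + 0) = 8 - (1 + 0) = 8 - 1*1 = 8 - 1 = 7)
U = -13 (U = -22 + 9 = -13)
U*(0*R - 4) + 34 = -13*(0*7 - 4) + 34 = -13*(0 - 4) + 34 = -13*(-4) + 34 = 52 + 34 = 86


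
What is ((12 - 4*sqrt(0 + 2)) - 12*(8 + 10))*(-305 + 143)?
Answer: 33048 + 648*sqrt(2) ≈ 33964.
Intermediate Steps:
((12 - 4*sqrt(0 + 2)) - 12*(8 + 10))*(-305 + 143) = ((12 - 4*sqrt(2)) - 12*18)*(-162) = ((12 - 4*sqrt(2)) - 216)*(-162) = (-204 - 4*sqrt(2))*(-162) = 33048 + 648*sqrt(2)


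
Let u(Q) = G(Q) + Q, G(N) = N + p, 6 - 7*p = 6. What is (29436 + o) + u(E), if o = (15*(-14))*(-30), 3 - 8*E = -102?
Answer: 143049/4 ≈ 35762.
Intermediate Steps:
E = 105/8 (E = 3/8 - ⅛*(-102) = 3/8 + 51/4 = 105/8 ≈ 13.125)
p = 0 (p = 6/7 - ⅐*6 = 6/7 - 6/7 = 0)
G(N) = N (G(N) = N + 0 = N)
o = 6300 (o = -210*(-30) = 6300)
u(Q) = 2*Q (u(Q) = Q + Q = 2*Q)
(29436 + o) + u(E) = (29436 + 6300) + 2*(105/8) = 35736 + 105/4 = 143049/4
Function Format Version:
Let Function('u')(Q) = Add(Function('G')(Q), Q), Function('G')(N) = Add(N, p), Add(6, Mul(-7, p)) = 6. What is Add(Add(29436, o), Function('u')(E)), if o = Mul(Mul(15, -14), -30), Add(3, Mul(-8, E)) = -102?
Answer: Rational(143049, 4) ≈ 35762.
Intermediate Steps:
E = Rational(105, 8) (E = Add(Rational(3, 8), Mul(Rational(-1, 8), -102)) = Add(Rational(3, 8), Rational(51, 4)) = Rational(105, 8) ≈ 13.125)
p = 0 (p = Add(Rational(6, 7), Mul(Rational(-1, 7), 6)) = Add(Rational(6, 7), Rational(-6, 7)) = 0)
Function('G')(N) = N (Function('G')(N) = Add(N, 0) = N)
o = 6300 (o = Mul(-210, -30) = 6300)
Function('u')(Q) = Mul(2, Q) (Function('u')(Q) = Add(Q, Q) = Mul(2, Q))
Add(Add(29436, o), Function('u')(E)) = Add(Add(29436, 6300), Mul(2, Rational(105, 8))) = Add(35736, Rational(105, 4)) = Rational(143049, 4)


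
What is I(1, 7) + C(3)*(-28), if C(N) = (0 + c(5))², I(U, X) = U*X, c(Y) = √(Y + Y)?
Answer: -273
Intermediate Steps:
c(Y) = √2*√Y (c(Y) = √(2*Y) = √2*√Y)
C(N) = 10 (C(N) = (0 + √2*√5)² = (0 + √10)² = (√10)² = 10)
I(1, 7) + C(3)*(-28) = 1*7 + 10*(-28) = 7 - 280 = -273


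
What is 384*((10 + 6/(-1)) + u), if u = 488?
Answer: 188928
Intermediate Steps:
384*((10 + 6/(-1)) + u) = 384*((10 + 6/(-1)) + 488) = 384*((10 - 1*6) + 488) = 384*((10 - 6) + 488) = 384*(4 + 488) = 384*492 = 188928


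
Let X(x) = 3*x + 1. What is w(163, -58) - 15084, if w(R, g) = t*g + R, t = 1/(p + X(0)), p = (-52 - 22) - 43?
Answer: -29841/2 ≈ -14921.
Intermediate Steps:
X(x) = 1 + 3*x
p = -117 (p = -74 - 43 = -117)
t = -1/116 (t = 1/(-117 + (1 + 3*0)) = 1/(-117 + (1 + 0)) = 1/(-117 + 1) = 1/(-116) = -1/116 ≈ -0.0086207)
w(R, g) = R - g/116 (w(R, g) = -g/116 + R = R - g/116)
w(163, -58) - 15084 = (163 - 1/116*(-58)) - 15084 = (163 + ½) - 15084 = 327/2 - 15084 = -29841/2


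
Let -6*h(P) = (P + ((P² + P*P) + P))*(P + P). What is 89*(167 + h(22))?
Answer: -1936907/3 ≈ -6.4564e+5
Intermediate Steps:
h(P) = -P*(2*P + 2*P²)/3 (h(P) = -(P + ((P² + P*P) + P))*(P + P)/6 = -(P + ((P² + P²) + P))*2*P/6 = -(P + (2*P² + P))*2*P/6 = -(P + (P + 2*P²))*2*P/6 = -(2*P + 2*P²)*2*P/6 = -P*(2*P + 2*P²)/3)
89*(167 + h(22)) = 89*(167 + (⅔)*22²*(-1 - 1*22)) = 89*(167 + (⅔)*484*(-1 - 22)) = 89*(167 + (⅔)*484*(-23)) = 89*(167 - 22264/3) = 89*(-21763/3) = -1936907/3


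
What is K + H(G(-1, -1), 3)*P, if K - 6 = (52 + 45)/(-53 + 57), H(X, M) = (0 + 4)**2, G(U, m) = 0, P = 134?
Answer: 8697/4 ≈ 2174.3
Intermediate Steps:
H(X, M) = 16 (H(X, M) = 4**2 = 16)
K = 121/4 (K = 6 + (52 + 45)/(-53 + 57) = 6 + 97/4 = 121/4 ≈ 30.250)
K + H(G(-1, -1), 3)*P = 121/4 + 16*134 = 121/4 + 2144 = 8697/4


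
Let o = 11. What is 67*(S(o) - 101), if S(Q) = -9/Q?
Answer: -75040/11 ≈ -6821.8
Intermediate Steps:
67*(S(o) - 101) = 67*(-9/11 - 101) = 67*(-1120/11) = -75040/11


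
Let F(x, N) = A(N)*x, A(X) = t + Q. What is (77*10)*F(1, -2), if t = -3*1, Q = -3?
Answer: -4620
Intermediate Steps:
t = -3
A(X) = -6 (A(X) = -3 - 3 = -6)
F(x, N) = -6*x
(77*10)*F(1, -2) = (77*10)*(-6*1) = 770*(-6) = -4620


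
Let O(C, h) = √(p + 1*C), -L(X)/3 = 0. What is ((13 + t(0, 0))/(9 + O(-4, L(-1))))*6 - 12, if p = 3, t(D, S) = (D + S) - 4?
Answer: -249/41 - 27*I/41 ≈ -6.0732 - 0.65854*I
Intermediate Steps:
L(X) = 0 (L(X) = -3*0 = 0)
t(D, S) = -4 + D + S
O(C, h) = √(3 + C) (O(C, h) = √(3 + 1*C) = √(3 + C))
((13 + t(0, 0))/(9 + O(-4, L(-1))))*6 - 12 = ((13 + (-4 + 0 + 0))/(9 + √(3 - 4)))*6 - 12 = ((13 - 4)/(9 + √(-1)))*6 - 12 = (9/(9 + I))*6 - 12 = (9*((9 - I)/82))*6 - 12 = (9*(9 - I)/82)*6 - 12 = 27*(9 - I)/41 - 12 = -12 + 27*(9 - I)/41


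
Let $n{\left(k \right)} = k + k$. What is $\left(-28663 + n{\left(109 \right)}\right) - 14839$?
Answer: $-43284$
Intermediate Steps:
$n{\left(k \right)} = 2 k$
$\left(-28663 + n{\left(109 \right)}\right) - 14839 = \left(-28663 + 2 \cdot 109\right) - 14839 = \left(-28663 + 218\right) - 14839 = -28445 - 14839 = -43284$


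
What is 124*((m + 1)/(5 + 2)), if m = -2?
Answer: -124/7 ≈ -17.714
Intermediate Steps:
124*((m + 1)/(5 + 2)) = 124*((-2 + 1)/(5 + 2)) = 124*(-1/7) = 124*(-1*⅐) = 124*(-⅐) = -124/7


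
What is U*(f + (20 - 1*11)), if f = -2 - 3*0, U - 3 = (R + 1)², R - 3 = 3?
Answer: 364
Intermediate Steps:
R = 6 (R = 3 + 3 = 6)
U = 52 (U = 3 + (6 + 1)² = 3 + 7² = 3 + 49 = 52)
f = -2 (f = -2 + 0 = -2)
U*(f + (20 - 1*11)) = 52*(-2 + (20 - 1*11)) = 52*(-2 + (20 - 11)) = 52*(-2 + 9) = 52*7 = 364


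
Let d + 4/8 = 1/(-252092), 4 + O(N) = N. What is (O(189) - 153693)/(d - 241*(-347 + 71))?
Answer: -38698138736/16768025425 ≈ -2.3079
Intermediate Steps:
O(N) = -4 + N
d = -126047/252092 (d = -½ + 1/(-252092) = -½ - 1/252092 = -126047/252092 ≈ -0.50000)
(O(189) - 153693)/(d - 241*(-347 + 71)) = ((-4 + 189) - 153693)/(-126047/252092 - 241*(-347 + 71)) = (185 - 153693)/(-126047/252092 - 241*(-276)) = -153508/(-126047/252092 + 66516) = -153508/16768025425/252092 = -153508*252092/16768025425 = -38698138736/16768025425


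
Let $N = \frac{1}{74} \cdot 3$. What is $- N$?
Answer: $- \frac{3}{74} \approx -0.040541$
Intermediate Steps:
$N = \frac{3}{74}$ ($N = \frac{1}{74} \cdot 3 = \frac{3}{74} \approx 0.040541$)
$- N = \left(-1\right) \frac{3}{74} = - \frac{3}{74}$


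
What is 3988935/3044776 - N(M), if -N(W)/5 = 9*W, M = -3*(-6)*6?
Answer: 14801600295/3044776 ≈ 4861.3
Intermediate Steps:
M = 108 (M = 18*6 = 108)
N(W) = -45*W
3988935/3044776 - N(M) = 3988935/3044776 - (-45)*108 = 3988935*(1/3044776) - 1*(-4860) = 3988935/3044776 + 4860 = 14801600295/3044776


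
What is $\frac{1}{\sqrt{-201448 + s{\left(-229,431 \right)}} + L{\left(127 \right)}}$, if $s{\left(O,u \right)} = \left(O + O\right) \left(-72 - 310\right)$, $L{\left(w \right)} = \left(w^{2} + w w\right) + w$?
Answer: $\frac{32385}{1048814717} - \frac{2 i \sqrt{6623}}{1048814717} \approx 3.0878 \cdot 10^{-5} - 1.5519 \cdot 10^{-7} i$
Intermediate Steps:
$L{\left(w \right)} = w + 2 w^{2}$ ($L{\left(w \right)} = \left(w^{2} + w^{2}\right) + w = 2 w^{2} + w = w + 2 w^{2}$)
$s{\left(O,u \right)} = - 764 O$ ($s{\left(O,u \right)} = 2 O \left(-382\right) = - 764 O$)
$\frac{1}{\sqrt{-201448 + s{\left(-229,431 \right)}} + L{\left(127 \right)}} = \frac{1}{\sqrt{-201448 - -174956} + 127 \left(1 + 2 \cdot 127\right)} = \frac{1}{\sqrt{-201448 + 174956} + 127 \left(1 + 254\right)} = \frac{1}{\sqrt{-26492} + 127 \cdot 255} = \frac{1}{2 i \sqrt{6623} + 32385} = \frac{1}{32385 + 2 i \sqrt{6623}}$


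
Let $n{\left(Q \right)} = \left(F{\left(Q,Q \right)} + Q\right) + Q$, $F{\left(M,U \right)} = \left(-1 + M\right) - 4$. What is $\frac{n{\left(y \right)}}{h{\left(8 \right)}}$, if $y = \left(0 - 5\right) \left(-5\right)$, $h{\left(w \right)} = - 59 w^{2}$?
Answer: $- \frac{35}{1888} \approx -0.018538$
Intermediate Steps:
$y = 25$ ($y = \left(-5\right) \left(-5\right) = 25$)
$F{\left(M,U \right)} = -5 + M$
$n{\left(Q \right)} = -5 + 3 Q$ ($n{\left(Q \right)} = \left(\left(-5 + Q\right) + Q\right) + Q = \left(-5 + 2 Q\right) + Q = -5 + 3 Q$)
$\frac{n{\left(y \right)}}{h{\left(8 \right)}} = \frac{-5 + 3 \cdot 25}{\left(-59\right) 8^{2}} = \frac{-5 + 75}{\left(-59\right) 64} = \frac{70}{-3776} = 70 \left(- \frac{1}{3776}\right) = - \frac{35}{1888}$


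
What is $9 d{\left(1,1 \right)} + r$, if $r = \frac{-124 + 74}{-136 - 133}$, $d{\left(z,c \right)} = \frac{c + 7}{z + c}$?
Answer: $\frac{9734}{269} \approx 36.186$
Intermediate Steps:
$d{\left(z,c \right)} = \frac{7 + c}{c + z}$
$r = \frac{50}{269}$ ($r = - \frac{50}{-269} = \left(-50\right) \left(- \frac{1}{269}\right) = \frac{50}{269} \approx 0.18587$)
$9 d{\left(1,1 \right)} + r = 9 \frac{7 + 1}{1 + 1} + \frac{50}{269} = 9 \cdot \frac{1}{2} \cdot 8 + \frac{50}{269} = 9 \cdot 4 + \frac{50}{269} = 36 + \frac{50}{269} = \frac{9734}{269}$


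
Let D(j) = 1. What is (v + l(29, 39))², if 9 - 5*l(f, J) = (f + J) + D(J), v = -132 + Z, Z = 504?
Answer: 129600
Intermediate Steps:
v = 372 (v = -132 + 504 = 372)
l(f, J) = 8/5 - J/5 - f/5 (l(f, J) = 9/5 - ((f + J) + 1)/5 = 9/5 - ((J + f) + 1)/5 = 9/5 - (1 + J + f)/5 = 9/5 + (-⅕ - J/5 - f/5) = 8/5 - J/5 - f/5)
(v + l(29, 39))² = (372 + (8/5 - ⅕*39 - ⅕*29))² = (372 + (8/5 - 39/5 - 29/5))² = (372 - 12)² = 360² = 129600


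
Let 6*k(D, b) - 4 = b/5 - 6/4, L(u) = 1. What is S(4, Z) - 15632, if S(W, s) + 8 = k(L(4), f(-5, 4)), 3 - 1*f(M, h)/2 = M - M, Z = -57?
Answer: -938363/60 ≈ -15639.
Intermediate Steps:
f(M, h) = 6 (f(M, h) = 6 - 2*(M - M) = 6 - 2*0 = 6 + 0 = 6)
k(D, b) = 5/12 + b/30 (k(D, b) = ⅔ + (b/5 - 6/4)/6 = ⅔ + (b*(⅕) - 6*¼)/6 = ⅔ + (b/5 - 3/2)/6 = ⅔ + (-3/2 + b/5)/6 = ⅔ + (-¼ + b/30) = 5/12 + b/30)
S(W, s) = -443/60 (S(W, s) = -8 + (5/12 + (1/30)*6) = -8 + (5/12 + ⅕) = -8 + 37/60 = -443/60)
S(4, Z) - 15632 = -443/60 - 15632 = -938363/60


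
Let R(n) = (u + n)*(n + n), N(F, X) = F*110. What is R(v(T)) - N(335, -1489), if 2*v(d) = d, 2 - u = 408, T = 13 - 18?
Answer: -69615/2 ≈ -34808.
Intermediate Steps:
T = -5
u = -406 (u = 2 - 1*408 = 2 - 408 = -406)
v(d) = d/2
N(F, X) = 110*F
R(n) = 2*n*(-406 + n) (R(n) = (-406 + n)*(n + n) = (-406 + n)*(2*n) = 2*n*(-406 + n))
R(v(T)) - N(335, -1489) = 2*((½)*(-5))*(-406 + (½)*(-5)) - 110*335 = 2*(-5/2)*(-406 - 5/2) - 1*36850 = 2*(-5/2)*(-817/2) - 36850 = 4085/2 - 36850 = -69615/2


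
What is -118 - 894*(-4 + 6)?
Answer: -1906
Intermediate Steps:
-118 - 894*(-4 + 6) = -118 - 894*2 = -118 - 149*12 = -118 - 1788 = -1906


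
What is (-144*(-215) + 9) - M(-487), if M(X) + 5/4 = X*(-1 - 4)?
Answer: 114141/4 ≈ 28535.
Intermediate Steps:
M(X) = -5/4 - 5*X (M(X) = -5/4 + X*(-1 - 4) = -5/4 + X*(-5) = -5/4 - 5*X)
(-144*(-215) + 9) - M(-487) = (-144*(-215) + 9) - (-5/4 - 5*(-487)) = (30960 + 9) - (-5/4 + 2435) = 30969 - 1*9735/4 = 30969 - 9735/4 = 114141/4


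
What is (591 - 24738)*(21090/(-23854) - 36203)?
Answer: 10426764571722/11927 ≈ 8.7422e+8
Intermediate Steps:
(591 - 24738)*(21090/(-23854) - 36203) = -24147*(21090*(-1/23854) - 36203) = -24147*(-10545/11927 - 36203) = -24147*(-431803726/11927) = 10426764571722/11927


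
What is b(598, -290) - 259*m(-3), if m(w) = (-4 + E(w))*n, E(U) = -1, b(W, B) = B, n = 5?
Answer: 6185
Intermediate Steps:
m(w) = -25 (m(w) = (-4 - 1)*5 = -5*5 = -25)
b(598, -290) - 259*m(-3) = -290 - 259*(-25) = -290 - 1*(-6475) = -290 + 6475 = 6185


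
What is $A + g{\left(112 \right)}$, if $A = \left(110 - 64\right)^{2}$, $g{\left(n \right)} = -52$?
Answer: $2064$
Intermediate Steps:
$A = 2116$ ($A = 46^{2} = 2116$)
$A + g{\left(112 \right)} = 2116 - 52 = 2064$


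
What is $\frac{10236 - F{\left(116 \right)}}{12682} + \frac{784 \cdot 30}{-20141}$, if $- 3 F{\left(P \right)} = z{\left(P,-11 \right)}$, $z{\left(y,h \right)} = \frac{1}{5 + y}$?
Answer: $- \frac{3039871181}{8429129346} \approx -0.36064$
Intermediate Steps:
$F{\left(P \right)} = - \frac{1}{3 \left(5 + P\right)}$
$\frac{10236 - F{\left(116 \right)}}{12682} + \frac{784 \cdot 30}{-20141} = \frac{10236 - - \frac{1}{15 + 3 \cdot 116}}{12682} + \frac{784 \cdot 30}{-20141} = \left(10236 - - \frac{1}{15 + 348}\right) \frac{1}{12682} + 23520 \left(- \frac{1}{20141}\right) = \left(10236 - - \frac{1}{363}\right) \frac{1}{12682} - \frac{23520}{20141} = \left(10236 + \frac{1}{363}\right) \frac{1}{12682} - \frac{23520}{20141} = \frac{3715669}{363} \cdot \frac{1}{12682} - \frac{23520}{20141} = \frac{3715669}{4603566} - \frac{23520}{20141} = - \frac{3039871181}{8429129346}$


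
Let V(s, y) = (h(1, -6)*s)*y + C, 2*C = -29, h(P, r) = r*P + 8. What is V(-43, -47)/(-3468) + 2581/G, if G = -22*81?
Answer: -5375971/2059992 ≈ -2.6097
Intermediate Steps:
G = -1782
h(P, r) = 8 + P*r (h(P, r) = P*r + 8 = 8 + P*r)
C = -29/2 (C = (½)*(-29) = -29/2 ≈ -14.500)
V(s, y) = -29/2 + 2*s*y (V(s, y) = ((8 + 1*(-6))*s)*y - 29/2 = ((8 - 6)*s)*y - 29/2 = (2*s)*y - 29/2 = 2*s*y - 29/2 = -29/2 + 2*s*y)
V(-43, -47)/(-3468) + 2581/G = (-29/2 + 2*(-43)*(-47))/(-3468) + 2581/(-1782) = (-29/2 + 4042)*(-1/3468) + 2581*(-1/1782) = (8055/2)*(-1/3468) - 2581/1782 = -2685/2312 - 2581/1782 = -5375971/2059992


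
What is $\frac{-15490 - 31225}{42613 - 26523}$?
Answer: $- \frac{9343}{3218} \approx -2.9034$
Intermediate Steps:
$\frac{-15490 - 31225}{42613 - 26523} = - \frac{46715}{16090} = \left(-46715\right) \frac{1}{16090} = - \frac{9343}{3218}$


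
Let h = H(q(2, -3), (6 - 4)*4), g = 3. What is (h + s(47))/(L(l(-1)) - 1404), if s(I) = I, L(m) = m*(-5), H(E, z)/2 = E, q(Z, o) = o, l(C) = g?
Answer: -41/1419 ≈ -0.028894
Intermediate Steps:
l(C) = 3
H(E, z) = 2*E
L(m) = -5*m
h = -6 (h = 2*(-3) = -6)
(h + s(47))/(L(l(-1)) - 1404) = (-6 + 47)/(-5*3 - 1404) = 41/(-15 - 1404) = 41/(-1419) = 41*(-1/1419) = -41/1419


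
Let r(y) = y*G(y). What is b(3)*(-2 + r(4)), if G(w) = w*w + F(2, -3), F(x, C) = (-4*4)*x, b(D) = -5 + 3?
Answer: 132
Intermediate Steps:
b(D) = -2
F(x, C) = -16*x
G(w) = -32 + w² (G(w) = w*w - 16*2 = w² - 32 = -32 + w²)
r(y) = y*(-32 + y²)
b(3)*(-2 + r(4)) = -2*(-2 + 4*(-32 + 4²)) = -2*(-2 + 4*(-32 + 16)) = -2*(-2 + 4*(-16)) = -2*(-2 - 64) = -2*(-66) = 132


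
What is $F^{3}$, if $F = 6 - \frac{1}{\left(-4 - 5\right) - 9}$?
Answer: $\frac{1295029}{5832} \approx 222.06$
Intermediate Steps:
$F = \frac{109}{18}$ ($F = 6 - \frac{1}{\left(-4 - 5\right) - 9} = 6 - \frac{1}{-9 - 9} = 6 - \frac{1}{-18} = 6 - - \frac{1}{18} = 6 + \frac{1}{18} = \frac{109}{18} \approx 6.0556$)
$F^{3} = \left(\frac{109}{18}\right)^{3} = \frac{1295029}{5832}$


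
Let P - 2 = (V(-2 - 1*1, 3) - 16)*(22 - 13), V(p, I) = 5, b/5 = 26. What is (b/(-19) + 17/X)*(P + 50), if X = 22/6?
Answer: 21667/209 ≈ 103.67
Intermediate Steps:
X = 11/3 (X = 22*(⅙) = 11/3 ≈ 3.6667)
b = 130 (b = 5*26 = 130)
P = -97 (P = 2 + (5 - 16)*(22 - 13) = 2 - 11*9 = 2 - 99 = -97)
(b/(-19) + 17/X)*(P + 50) = (130/(-19) + 17/(11/3))*(-97 + 50) = (130*(-1/19) + 17*(3/11))*(-47) = (-130/19 + 51/11)*(-47) = -461/209*(-47) = 21667/209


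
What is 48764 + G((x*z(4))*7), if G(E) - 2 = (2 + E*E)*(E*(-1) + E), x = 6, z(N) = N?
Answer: 48766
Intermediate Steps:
G(E) = 2 (G(E) = 2 + (2 + E*E)*(E*(-1) + E) = 2 + (2 + E²)*(-E + E) = 2 + (2 + E²)*0 = 2 + 0 = 2)
48764 + G((x*z(4))*7) = 48764 + 2 = 48766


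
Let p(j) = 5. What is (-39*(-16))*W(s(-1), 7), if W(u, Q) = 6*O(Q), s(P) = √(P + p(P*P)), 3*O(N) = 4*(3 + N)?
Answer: 49920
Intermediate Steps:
O(N) = 4 + 4*N/3 (O(N) = (4*(3 + N))/3 = (12 + 4*N)/3 = 4 + 4*N/3)
s(P) = √(5 + P) (s(P) = √(P + 5) = √(5 + P))
W(u, Q) = 24 + 8*Q (W(u, Q) = 6*(4 + 4*Q/3) = 24 + 8*Q)
(-39*(-16))*W(s(-1), 7) = (-39*(-16))*(24 + 8*7) = 624*(24 + 56) = 624*80 = 49920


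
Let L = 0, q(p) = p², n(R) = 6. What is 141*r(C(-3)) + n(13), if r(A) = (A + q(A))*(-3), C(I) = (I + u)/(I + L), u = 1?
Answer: -464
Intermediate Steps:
C(I) = (1 + I)/I (C(I) = (I + 1)/(I + 0) = (1 + I)/I)
r(A) = -3*A - 3*A² (r(A) = (A + A²)*(-3) = -3*A - 3*A²)
141*r(C(-3)) + n(13) = 141*(3*((1 - 3)/(-3))*(-1 - (1 - 3)/(-3))) + 6 = 141*(3*(-⅓*(-2))*(-1 - (-1)*(-2)/3)) + 6 = 141*(3*(⅔)*(-1 - 1*⅔)) + 6 = 141*(3*(⅔)*(-1 - ⅔)) + 6 = 141*(3*(⅔)*(-5/3)) + 6 = 141*(-10/3) + 6 = -470 + 6 = -464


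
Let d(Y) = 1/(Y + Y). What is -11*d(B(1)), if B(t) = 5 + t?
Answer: -11/12 ≈ -0.91667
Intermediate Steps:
d(Y) = 1/(2*Y)
-11*d(B(1)) = -11/(2*(5 + 1)) = -11/(2*6) = -11*1/12 = -11/12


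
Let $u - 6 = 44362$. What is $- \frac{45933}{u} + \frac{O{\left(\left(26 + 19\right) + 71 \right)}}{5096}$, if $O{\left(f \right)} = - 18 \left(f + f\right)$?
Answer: $- \frac{52419417}{28262416} \approx -1.8547$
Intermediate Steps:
$O{\left(f \right)} = - 36 f$ ($O{\left(f \right)} = - 18 \cdot 2 f = - 36 f$)
$u = 44368$ ($u = 6 + 44362 = 44368$)
$- \frac{45933}{u} + \frac{O{\left(\left(26 + 19\right) + 71 \right)}}{5096} = - \frac{45933}{44368} + \frac{\left(-36\right) \left(\left(26 + 19\right) + 71\right)}{5096} = \left(-45933\right) \frac{1}{44368} + - 36 \left(45 + 71\right) \frac{1}{5096} = - \frac{45933}{44368} + \left(-36\right) 116 \cdot \frac{1}{5096} = - \frac{45933}{44368} - \frac{522}{637} = - \frac{52419417}{28262416}$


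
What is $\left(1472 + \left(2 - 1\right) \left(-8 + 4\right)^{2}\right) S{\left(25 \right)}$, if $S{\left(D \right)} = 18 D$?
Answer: $669600$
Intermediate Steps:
$\left(1472 + \left(2 - 1\right) \left(-8 + 4\right)^{2}\right) S{\left(25 \right)} = \left(1472 + \left(2 - 1\right) \left(-8 + 4\right)^{2}\right) 18 \cdot 25 = \left(1472 + 1 \left(-4\right)^{2}\right) 450 = \left(1472 + 1 \cdot 16\right) 450 = \left(1472 + 16\right) 450 = 1488 \cdot 450 = 669600$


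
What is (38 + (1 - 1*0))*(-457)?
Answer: -17823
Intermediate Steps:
(38 + (1 - 1*0))*(-457) = (38 + (1 + 0))*(-457) = (38 + 1)*(-457) = 39*(-457) = -17823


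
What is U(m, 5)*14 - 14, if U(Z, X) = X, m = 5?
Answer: 56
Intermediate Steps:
U(m, 5)*14 - 14 = 5*14 - 14 = 70 - 14 = 56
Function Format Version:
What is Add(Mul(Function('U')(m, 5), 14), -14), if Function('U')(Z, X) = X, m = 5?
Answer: 56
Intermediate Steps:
Add(Mul(Function('U')(m, 5), 14), -14) = Add(Mul(5, 14), -14) = Add(70, -14) = 56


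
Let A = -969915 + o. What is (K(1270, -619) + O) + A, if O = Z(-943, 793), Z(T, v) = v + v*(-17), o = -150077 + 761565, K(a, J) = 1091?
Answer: -370024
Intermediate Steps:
o = 611488
Z(T, v) = -16*v (Z(T, v) = v - 17*v = -16*v)
A = -358427 (A = -969915 + 611488 = -358427)
O = -12688 (O = -16*793 = -12688)
(K(1270, -619) + O) + A = (1091 - 12688) - 358427 = -11597 - 358427 = -370024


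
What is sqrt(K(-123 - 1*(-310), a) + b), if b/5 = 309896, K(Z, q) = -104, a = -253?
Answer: 8*sqrt(24209) ≈ 1244.7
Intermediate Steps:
b = 1549480 (b = 5*309896 = 1549480)
sqrt(K(-123 - 1*(-310), a) + b) = sqrt(-104 + 1549480) = sqrt(1549376) = 8*sqrt(24209)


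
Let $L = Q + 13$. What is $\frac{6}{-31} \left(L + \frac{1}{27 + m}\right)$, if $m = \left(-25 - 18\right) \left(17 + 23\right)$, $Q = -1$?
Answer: $- \frac{121890}{52483} \approx -2.3225$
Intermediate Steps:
$L = 12$ ($L = -1 + 13 = 12$)
$m = -1720$ ($m = \left(-43\right) 40 = -1720$)
$\frac{6}{-31} \left(L + \frac{1}{27 + m}\right) = \frac{6}{-31} \left(12 + \frac{1}{27 - 1720}\right) = 6 \left(- \frac{1}{31}\right) \left(12 + \frac{1}{-1693}\right) = - \frac{6 \left(12 - \frac{1}{1693}\right)}{31} = \left(- \frac{6}{31}\right) \frac{20315}{1693} = - \frac{121890}{52483}$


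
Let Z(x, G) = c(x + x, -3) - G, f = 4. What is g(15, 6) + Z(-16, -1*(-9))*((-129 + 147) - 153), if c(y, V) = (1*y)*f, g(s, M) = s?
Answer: 18510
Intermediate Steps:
c(y, V) = 4*y (c(y, V) = (1*y)*4 = y*4 = 4*y)
Z(x, G) = -G + 8*x (Z(x, G) = 4*(x + x) - G = 4*(2*x) - G = 8*x - G = -G + 8*x)
g(15, 6) + Z(-16, -1*(-9))*((-129 + 147) - 153) = 15 + (-(-1)*(-9) + 8*(-16))*((-129 + 147) - 153) = 15 + (-1*9 - 128)*(18 - 153) = 15 + (-9 - 128)*(-135) = 15 - 137*(-135) = 15 + 18495 = 18510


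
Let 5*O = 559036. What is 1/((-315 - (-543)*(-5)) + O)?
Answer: 5/543886 ≈ 9.1931e-6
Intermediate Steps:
O = 559036/5 (O = (⅕)*559036 = 559036/5 ≈ 1.1181e+5)
1/((-315 - (-543)*(-5)) + O) = 1/((-315 - (-543)*(-5)) + 559036/5) = 1/((-315 - 181*15) + 559036/5) = 1/((-315 - 2715) + 559036/5) = 1/(-3030 + 559036/5) = 1/(543886/5) = 5/543886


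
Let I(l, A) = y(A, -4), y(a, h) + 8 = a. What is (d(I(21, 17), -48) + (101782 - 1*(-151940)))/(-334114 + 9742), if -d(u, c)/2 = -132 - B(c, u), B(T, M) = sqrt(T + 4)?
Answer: -42331/54062 - I*sqrt(11)/81093 ≈ -0.78301 - 4.0899e-5*I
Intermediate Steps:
y(a, h) = -8 + a
B(T, M) = sqrt(4 + T)
I(l, A) = -8 + A
d(u, c) = 264 + 2*sqrt(4 + c) (d(u, c) = -2*(-132 - sqrt(4 + c)) = 264 + 2*sqrt(4 + c))
(d(I(21, 17), -48) + (101782 - 1*(-151940)))/(-334114 + 9742) = ((264 + 2*sqrt(4 - 48)) + (101782 - 1*(-151940)))/(-334114 + 9742) = ((264 + 2*sqrt(-44)) + (101782 + 151940))/(-324372) = ((264 + 2*(2*I*sqrt(11))) + 253722)*(-1/324372) = ((264 + 4*I*sqrt(11)) + 253722)*(-1/324372) = (253986 + 4*I*sqrt(11))*(-1/324372) = -42331/54062 - I*sqrt(11)/81093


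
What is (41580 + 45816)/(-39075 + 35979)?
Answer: -7283/258 ≈ -28.229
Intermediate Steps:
(41580 + 45816)/(-39075 + 35979) = 87396/(-3096) = 87396*(-1/3096) = -7283/258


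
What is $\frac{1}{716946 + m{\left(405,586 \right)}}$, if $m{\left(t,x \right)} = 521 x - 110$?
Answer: $\frac{1}{1022142} \approx 9.7834 \cdot 10^{-7}$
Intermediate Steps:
$m{\left(t,x \right)} = -110 + 521 x$
$\frac{1}{716946 + m{\left(405,586 \right)}} = \frac{1}{716946 + \left(-110 + 521 \cdot 586\right)} = \frac{1}{716946 + \left(-110 + 305306\right)} = \frac{1}{716946 + 305196} = \frac{1}{1022142}$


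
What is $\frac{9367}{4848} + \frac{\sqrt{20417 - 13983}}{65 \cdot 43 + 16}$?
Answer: $\frac{9367}{4848} + \frac{\sqrt{6434}}{2811} \approx 1.9607$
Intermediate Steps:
$\frac{9367}{4848} + \frac{\sqrt{20417 - 13983}}{65 \cdot 43 + 16} = 9367 \cdot \frac{1}{4848} + \frac{\sqrt{6434}}{2795 + 16} = \frac{9367}{4848} + \frac{\sqrt{6434}}{2811}$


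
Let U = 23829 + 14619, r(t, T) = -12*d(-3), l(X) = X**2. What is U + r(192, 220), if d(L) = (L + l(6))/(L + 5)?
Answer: 38250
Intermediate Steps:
d(L) = (36 + L)/(5 + L) (d(L) = (L + 6**2)/(L + 5) = (L + 36)/(5 + L) = (36 + L)/(5 + L))
r(t, T) = -198 (r(t, T) = -12*(36 - 3)/(5 - 3) = -12*33/2 = -198)
U = 38448
U + r(192, 220) = 38448 - 198 = 38250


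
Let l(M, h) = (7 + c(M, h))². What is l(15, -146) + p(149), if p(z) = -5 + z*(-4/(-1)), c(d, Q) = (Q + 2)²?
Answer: 430272640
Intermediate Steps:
c(d, Q) = (2 + Q)²
p(z) = -5 + 4*z (p(z) = -5 + z*(-4*(-1)) = -5 + z*4 = -5 + 4*z)
l(M, h) = (7 + (2 + h)²)²
l(15, -146) + p(149) = (7 + (2 - 146)²)² + (-5 + 4*149) = (7 + (-144)²)² + (-5 + 596) = (7 + 20736)² + 591 = 20743² + 591 = 430272049 + 591 = 430272640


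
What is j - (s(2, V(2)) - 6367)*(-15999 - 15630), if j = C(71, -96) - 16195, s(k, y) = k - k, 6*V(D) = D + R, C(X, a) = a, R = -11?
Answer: -201398134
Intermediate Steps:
V(D) = -11/6 + D/6 (V(D) = (D - 11)/6 = (-11 + D)/6 = -11/6 + D/6)
s(k, y) = 0
j = -16291 (j = -96 - 16195 = -16291)
j - (s(2, V(2)) - 6367)*(-15999 - 15630) = -16291 - (0 - 6367)*(-15999 - 15630) = -16291 - (-6367)*(-31629) = -16291 - 1*201381843 = -16291 - 201381843 = -201398134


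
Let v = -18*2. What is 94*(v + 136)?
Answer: 9400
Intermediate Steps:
v = -36
94*(v + 136) = 94*(-36 + 136) = 94*100 = 9400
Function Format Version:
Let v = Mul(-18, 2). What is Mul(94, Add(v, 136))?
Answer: 9400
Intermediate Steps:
v = -36
Mul(94, Add(v, 136)) = Mul(94, Add(-36, 136)) = Mul(94, 100) = 9400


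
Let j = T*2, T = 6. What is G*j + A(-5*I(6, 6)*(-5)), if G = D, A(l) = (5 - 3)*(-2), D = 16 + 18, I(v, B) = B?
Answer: 404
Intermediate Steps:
D = 34
j = 12 (j = 6*2 = 12)
A(l) = -4 (A(l) = 2*(-2) = -4)
G = 34
G*j + A(-5*I(6, 6)*(-5)) = 34*12 - 4 = 408 - 4 = 404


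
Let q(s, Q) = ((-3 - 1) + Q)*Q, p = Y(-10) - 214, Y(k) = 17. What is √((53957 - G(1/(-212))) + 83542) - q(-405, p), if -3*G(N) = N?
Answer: -39597 + √13904448717/318 ≈ -39226.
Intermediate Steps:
G(N) = -N/3
p = -197 (p = 17 - 214 = -197)
q(s, Q) = Q*(-4 + Q) (q(s, Q) = (-4 + Q)*Q = Q*(-4 + Q))
√((53957 - G(1/(-212))) + 83542) - q(-405, p) = √((53957 - (-1)/(3*(-212))) + 83542) - (-197)*(-4 - 197) = √((53957 - (-1)*(-1)/(3*212)) + 83542) - (-197)*(-201) = √((53957 - 1*1/636) + 83542) - 1*39597 = √((53957 - 1/636) + 83542) - 39597 = √(34316651/636 + 83542) - 39597 = √(87449363/636) - 39597 = √13904448717/318 - 39597 = -39597 + √13904448717/318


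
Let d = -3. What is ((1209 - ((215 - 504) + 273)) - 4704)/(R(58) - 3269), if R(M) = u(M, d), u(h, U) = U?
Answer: 3479/3272 ≈ 1.0633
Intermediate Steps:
R(M) = -3
((1209 - ((215 - 504) + 273)) - 4704)/(R(58) - 3269) = ((1209 - ((215 - 504) + 273)) - 4704)/(-3 - 3269) = ((1209 - (-289 + 273)) - 4704)/(-3272) = ((1209 - 1*(-16)) - 4704)*(-1/3272) = ((1209 + 16) - 4704)*(-1/3272) = (1225 - 4704)*(-1/3272) = -3479*(-1/3272) = 3479/3272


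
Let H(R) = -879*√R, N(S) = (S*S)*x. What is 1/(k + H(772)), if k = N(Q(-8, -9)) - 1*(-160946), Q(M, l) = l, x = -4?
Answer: 80311/12601474016 + 879*√193/12601474016 ≈ 7.3422e-6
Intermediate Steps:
N(S) = -4*S² (N(S) = (S*S)*(-4) = S²*(-4) = -4*S²)
k = 160622 (k = -4*(-9)² - 1*(-160946) = -4*81 + 160946 = -324 + 160946 = 160622)
1/(k + H(772)) = 1/(160622 - 1758*√193)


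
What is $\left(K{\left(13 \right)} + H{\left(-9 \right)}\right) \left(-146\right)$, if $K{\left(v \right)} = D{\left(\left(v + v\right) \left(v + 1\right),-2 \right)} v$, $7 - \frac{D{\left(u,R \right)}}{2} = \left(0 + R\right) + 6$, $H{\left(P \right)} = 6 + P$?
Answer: $-10950$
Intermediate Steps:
$D{\left(u,R \right)} = 2 - 2 R$ ($D{\left(u,R \right)} = 14 - 2 \left(\left(0 + R\right) + 6\right) = 14 - 2 \left(R + 6\right) = 14 - 2 \left(6 + R\right) = 14 - \left(12 + 2 R\right) = 2 - 2 R$)
$K{\left(v \right)} = 6 v$ ($K{\left(v \right)} = \left(2 - -4\right) v = \left(2 + 4\right) v = 6 v$)
$\left(K{\left(13 \right)} + H{\left(-9 \right)}\right) \left(-146\right) = \left(6 \cdot 13 + \left(6 - 9\right)\right) \left(-146\right) = \left(78 - 3\right) \left(-146\right) = 75 \left(-146\right) = -10950$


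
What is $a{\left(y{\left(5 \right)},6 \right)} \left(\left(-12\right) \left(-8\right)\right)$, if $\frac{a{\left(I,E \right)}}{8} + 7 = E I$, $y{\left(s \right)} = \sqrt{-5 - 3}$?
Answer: $-5376 + 9216 i \sqrt{2} \approx -5376.0 + 13033.0 i$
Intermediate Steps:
$y{\left(s \right)} = 2 i \sqrt{2}$ ($y{\left(s \right)} = \sqrt{-8} = 2 i \sqrt{2}$)
$a{\left(I,E \right)} = -56 + 8 E I$
$a{\left(y{\left(5 \right)},6 \right)} \left(\left(-12\right) \left(-8\right)\right) = \left(-56 + 8 \cdot 6 \cdot 2 i \sqrt{2}\right) \left(\left(-12\right) \left(-8\right)\right) = \left(-56 + 96 i \sqrt{2}\right) 96 = -5376 + 9216 i \sqrt{2}$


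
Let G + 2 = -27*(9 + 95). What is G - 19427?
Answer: -22237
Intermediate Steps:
G = -2810 (G = -2 - 27*(9 + 95) = -2 - 27*104 = -2 - 2808 = -2810)
G - 19427 = -2810 - 19427 = -22237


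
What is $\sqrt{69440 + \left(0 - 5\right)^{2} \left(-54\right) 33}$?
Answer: $\sqrt{24890} \approx 157.77$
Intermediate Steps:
$\sqrt{69440 + \left(0 - 5\right)^{2} \left(-54\right) 33} = \sqrt{69440 + \left(-5\right)^{2} \left(-54\right) 33} = \sqrt{69440 + 25 \left(-54\right) 33} = \sqrt{69440 - 44550} = \sqrt{24890}$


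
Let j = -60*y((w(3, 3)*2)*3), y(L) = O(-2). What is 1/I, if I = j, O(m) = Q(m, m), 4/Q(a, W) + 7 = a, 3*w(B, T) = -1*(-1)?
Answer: 3/80 ≈ 0.037500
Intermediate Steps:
w(B, T) = ⅓ (w(B, T) = (-1*(-1))/3 = (⅓)*1 = ⅓)
Q(a, W) = 4/(-7 + a)
O(m) = 4/(-7 + m)
y(L) = -4/9 (y(L) = 4/(-7 - 2) = 4/(-9) = 4*(-⅑) = -4/9)
j = 80/3 (j = -60*(-4/9) = 80/3 ≈ 26.667)
I = 80/3 ≈ 26.667
1/I = 1/(80/3) = 3/80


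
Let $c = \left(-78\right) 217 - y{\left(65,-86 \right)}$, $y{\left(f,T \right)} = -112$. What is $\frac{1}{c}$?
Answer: $- \frac{1}{16814} \approx -5.9474 \cdot 10^{-5}$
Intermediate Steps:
$c = -16814$ ($c = \left(-78\right) 217 - -112 = -16926 + 112 = -16814$)
$\frac{1}{c} = \frac{1}{-16814} = - \frac{1}{16814}$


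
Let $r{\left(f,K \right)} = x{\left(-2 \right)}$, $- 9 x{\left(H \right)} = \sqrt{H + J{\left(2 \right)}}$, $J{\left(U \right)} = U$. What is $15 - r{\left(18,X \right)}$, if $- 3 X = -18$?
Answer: $15$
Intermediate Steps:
$X = 6$ ($X = \left(- \frac{1}{3}\right) \left(-18\right) = 6$)
$x{\left(H \right)} = - \frac{\sqrt{2 + H}}{9}$ ($x{\left(H \right)} = - \frac{\sqrt{H + 2}}{9} = - \frac{\sqrt{2 + H}}{9}$)
$r{\left(f,K \right)} = 0$ ($r{\left(f,K \right)} = - \frac{\sqrt{2 - 2}}{9} = - \frac{\sqrt{0}}{9} = \left(- \frac{1}{9}\right) 0 = 0$)
$15 - r{\left(18,X \right)} = 15 - 0 = 15 + 0 = 15$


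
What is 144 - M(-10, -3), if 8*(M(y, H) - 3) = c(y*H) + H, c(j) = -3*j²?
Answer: 3831/8 ≈ 478.88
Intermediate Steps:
M(y, H) = 3 + H/8 - 3*H²*y²/8 (M(y, H) = 3 + (-3*H²*y² + H)/8 = 3 + (H - 3*H²*y²)/8 = 3 + (H/8 - 3*H²*y²/8) = 3 + H/8 - 3*H²*y²/8)
144 - M(-10, -3) = 144 - (3 + (⅛)*(-3) - 3/8*(-3)²*(-10)²) = 144 - (3 - 3/8 - 3/8*9*100) = 144 - (3 - 3/8 - 675/2) = 144 - 1*(-2679/8) = 144 + 2679/8 = 3831/8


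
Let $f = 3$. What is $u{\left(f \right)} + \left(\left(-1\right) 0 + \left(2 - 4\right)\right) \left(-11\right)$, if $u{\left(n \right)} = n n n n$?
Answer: $103$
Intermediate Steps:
$u{\left(n \right)} = n^{4}$ ($u{\left(n \right)} = n^{2} n n = n^{3} n = n^{4}$)
$u{\left(f \right)} + \left(\left(-1\right) 0 + \left(2 - 4\right)\right) \left(-11\right) = 3^{4} + \left(\left(-1\right) 0 + \left(2 - 4\right)\right) \left(-11\right) = 81 + \left(0 + \left(2 - 4\right)\right) \left(-11\right) = 81 + \left(0 - 2\right) \left(-11\right) = 81 - -22 = 81 + 22 = 103$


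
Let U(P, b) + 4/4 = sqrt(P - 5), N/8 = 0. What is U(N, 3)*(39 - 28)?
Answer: -11 + 11*I*sqrt(5) ≈ -11.0 + 24.597*I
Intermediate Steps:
N = 0 (N = 8*0 = 0)
U(P, b) = -1 + sqrt(-5 + P) (U(P, b) = -1 + sqrt(P - 5) = -1 + sqrt(-5 + P))
U(N, 3)*(39 - 28) = (-1 + sqrt(-5 + 0))*(39 - 28) = (-1 + sqrt(-5))*11 = (-1 + I*sqrt(5))*11 = -11 + 11*I*sqrt(5)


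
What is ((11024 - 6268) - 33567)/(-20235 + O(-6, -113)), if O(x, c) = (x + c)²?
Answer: 28811/6074 ≈ 4.7433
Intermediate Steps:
O(x, c) = (c + x)²
((11024 - 6268) - 33567)/(-20235 + O(-6, -113)) = ((11024 - 6268) - 33567)/(-20235 + (-113 - 6)²) = (4756 - 33567)/(-20235 + (-119)²) = -28811/(-20235 + 14161) = -28811/(-6074) = -28811*(-1/6074) = 28811/6074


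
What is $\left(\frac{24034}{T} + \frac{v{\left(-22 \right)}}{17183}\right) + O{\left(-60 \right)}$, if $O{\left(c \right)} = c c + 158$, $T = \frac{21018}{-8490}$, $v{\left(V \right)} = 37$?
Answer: $- \frac{358159504377}{60192049} \approx -5950.3$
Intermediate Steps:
$T = - \frac{3503}{1415}$ ($T = 21018 \left(- \frac{1}{8490}\right) = - \frac{3503}{1415} \approx -2.4756$)
$O{\left(c \right)} = 158 + c^{2}$ ($O{\left(c \right)} = c^{2} + 158 = 158 + c^{2}$)
$\left(\frac{24034}{T} + \frac{v{\left(-22 \right)}}{17183}\right) + O{\left(-60 \right)} = \left(\frac{24034}{- \frac{3503}{1415}} + \frac{37}{17183}\right) + \left(158 + \left(-60\right)^{2}\right) = \left(24034 \left(- \frac{1415}{3503}\right) + 37 \cdot \frac{1}{17183}\right) + \left(158 + 3600\right) = \left(- \frac{34008110}{3503} + \frac{37}{17183}\right) + 3758 = - \frac{584361224519}{60192049} + 3758 = - \frac{358159504377}{60192049}$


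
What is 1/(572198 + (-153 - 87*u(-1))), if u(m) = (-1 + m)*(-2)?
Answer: 1/571697 ≈ 1.7492e-6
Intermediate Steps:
u(m) = 2 - 2*m
1/(572198 + (-153 - 87*u(-1))) = 1/(572198 + (-153 - 87*(2 - 2*(-1)))) = 1/(572198 + (-153 - 87*(2 + 2))) = 1/(572198 + (-153 - 87*4)) = 1/(572198 + (-153 - 348)) = 1/(572198 - 501) = 1/571697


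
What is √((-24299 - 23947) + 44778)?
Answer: 34*I*√3 ≈ 58.89*I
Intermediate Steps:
√((-24299 - 23947) + 44778) = √(-48246 + 44778) = √(-3468) = 34*I*√3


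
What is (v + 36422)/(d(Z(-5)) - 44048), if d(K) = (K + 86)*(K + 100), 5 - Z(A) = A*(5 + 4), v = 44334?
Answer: -20189/5912 ≈ -3.4149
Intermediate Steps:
Z(A) = 5 - 9*A (Z(A) = 5 - A*(5 + 4) = 5 - A*9 = 5 - 9*A)
d(K) = (86 + K)*(100 + K)
(v + 36422)/(d(Z(-5)) - 44048) = (44334 + 36422)/((8600 + (5 - 9*(-5))**2 + 186*(5 - 9*(-5))) - 44048) = 80756/((8600 + (5 + 45)**2 + 186*(5 + 45)) - 44048) = 80756/((8600 + 50**2 + 186*50) - 44048) = 80756/((8600 + 2500 + 9300) - 44048) = 80756/(20400 - 44048) = 80756/(-23648) = 80756*(-1/23648) = -20189/5912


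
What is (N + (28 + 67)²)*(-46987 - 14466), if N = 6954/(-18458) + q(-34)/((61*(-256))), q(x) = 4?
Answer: -19981892230609239/36030016 ≈ -5.5459e+8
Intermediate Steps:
N = -13583437/36030016 (N = 6954/(-18458) + 4/((61*(-256))) = 6954*(-1/18458) + 4/(-15616) = -3477/9229 + 4*(-1/15616) = -3477/9229 - 1/3904 = -13583437/36030016 ≈ -0.37700)
(N + (28 + 67)²)*(-46987 - 14466) = (-13583437/36030016 + (28 + 67)²)*(-46987 - 14466) = (-13583437/36030016 + 95²)*(-61453) = (-13583437/36030016 + 9025)*(-61453) = (325157310963/36030016)*(-61453) = -19981892230609239/36030016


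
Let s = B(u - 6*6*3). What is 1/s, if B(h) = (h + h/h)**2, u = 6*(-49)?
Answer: 1/160801 ≈ 6.2189e-6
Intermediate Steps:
u = -294
B(h) = (1 + h)**2 (B(h) = (h + 1)**2 = (1 + h)**2)
s = 160801 (s = (1 + (-294 - 6*6*3))**2 = (1 + (-294 - 36*3))**2 = (1 + (-294 - 1*108))**2 = (1 + (-294 - 108))**2 = (1 - 402)**2 = (-401)**2 = 160801)
1/s = 1/160801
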